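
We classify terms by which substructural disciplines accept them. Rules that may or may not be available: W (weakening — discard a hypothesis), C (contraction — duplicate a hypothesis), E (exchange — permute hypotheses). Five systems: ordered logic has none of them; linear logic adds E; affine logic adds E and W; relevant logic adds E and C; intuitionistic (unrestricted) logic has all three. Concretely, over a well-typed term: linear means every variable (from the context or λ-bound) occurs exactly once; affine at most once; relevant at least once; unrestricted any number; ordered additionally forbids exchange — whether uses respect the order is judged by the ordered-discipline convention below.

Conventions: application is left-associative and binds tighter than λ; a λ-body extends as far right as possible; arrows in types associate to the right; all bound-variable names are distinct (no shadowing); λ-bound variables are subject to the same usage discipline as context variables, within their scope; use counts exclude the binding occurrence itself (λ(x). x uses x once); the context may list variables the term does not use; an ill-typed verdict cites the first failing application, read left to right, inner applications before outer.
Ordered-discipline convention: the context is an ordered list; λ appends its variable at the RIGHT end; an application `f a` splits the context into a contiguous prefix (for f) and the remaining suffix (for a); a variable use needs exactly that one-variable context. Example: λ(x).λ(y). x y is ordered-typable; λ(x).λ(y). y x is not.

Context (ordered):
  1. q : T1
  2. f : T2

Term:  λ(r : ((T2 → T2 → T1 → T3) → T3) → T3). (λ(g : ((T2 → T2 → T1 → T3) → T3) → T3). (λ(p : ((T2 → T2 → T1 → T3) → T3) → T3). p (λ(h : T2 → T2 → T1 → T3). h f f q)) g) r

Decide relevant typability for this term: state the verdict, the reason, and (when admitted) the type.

yes — at least one use each (q, f, r, g, p, h); term : (((T2 → T2 → T1 → T3) → T3) → T3) → T3
usage: q ×1, f ×2, r [bound] ×1, g [bound] ×1, p [bound] ×1, h [bound] ×1
use order (left to right): p, h, f, f, q, g, r
typing: the term checks, with type (((T2 → T2 → T1 → T3) → T3) → T3) → T3
across the five disciplines: ordered ✗ | linear ✗ | affine ✗ | relevant ✓ | unrestricted ✓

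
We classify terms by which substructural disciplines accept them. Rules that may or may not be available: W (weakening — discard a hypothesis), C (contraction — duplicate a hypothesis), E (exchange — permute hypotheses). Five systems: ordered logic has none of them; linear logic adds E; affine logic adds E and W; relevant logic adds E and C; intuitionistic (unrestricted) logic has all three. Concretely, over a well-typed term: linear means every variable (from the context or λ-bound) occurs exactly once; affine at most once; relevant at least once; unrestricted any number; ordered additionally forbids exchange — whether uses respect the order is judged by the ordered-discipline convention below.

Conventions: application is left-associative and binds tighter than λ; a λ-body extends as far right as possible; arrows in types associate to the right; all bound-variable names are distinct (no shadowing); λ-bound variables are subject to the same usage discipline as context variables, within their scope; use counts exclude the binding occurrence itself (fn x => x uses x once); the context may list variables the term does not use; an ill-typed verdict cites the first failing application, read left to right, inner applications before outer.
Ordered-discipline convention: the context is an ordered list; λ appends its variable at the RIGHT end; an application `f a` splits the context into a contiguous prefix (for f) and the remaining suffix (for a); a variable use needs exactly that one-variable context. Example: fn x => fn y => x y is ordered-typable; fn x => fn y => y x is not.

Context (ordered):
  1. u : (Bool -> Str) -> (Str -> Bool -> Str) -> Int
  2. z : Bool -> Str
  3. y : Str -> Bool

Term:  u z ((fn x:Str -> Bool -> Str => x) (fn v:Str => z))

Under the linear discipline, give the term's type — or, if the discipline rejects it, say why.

not well-typed under linear — needs contraction — z ×2; y, v left unused
usage: u=1, z=2, y=0, x (bound)=1, v (bound)=0
left-to-right use order: u, z, x, z
typing: the term checks, with type Int
across the five disciplines: ordered ✗ · linear ✗ · affine ✗ · relevant ✗ · unrestricted ✓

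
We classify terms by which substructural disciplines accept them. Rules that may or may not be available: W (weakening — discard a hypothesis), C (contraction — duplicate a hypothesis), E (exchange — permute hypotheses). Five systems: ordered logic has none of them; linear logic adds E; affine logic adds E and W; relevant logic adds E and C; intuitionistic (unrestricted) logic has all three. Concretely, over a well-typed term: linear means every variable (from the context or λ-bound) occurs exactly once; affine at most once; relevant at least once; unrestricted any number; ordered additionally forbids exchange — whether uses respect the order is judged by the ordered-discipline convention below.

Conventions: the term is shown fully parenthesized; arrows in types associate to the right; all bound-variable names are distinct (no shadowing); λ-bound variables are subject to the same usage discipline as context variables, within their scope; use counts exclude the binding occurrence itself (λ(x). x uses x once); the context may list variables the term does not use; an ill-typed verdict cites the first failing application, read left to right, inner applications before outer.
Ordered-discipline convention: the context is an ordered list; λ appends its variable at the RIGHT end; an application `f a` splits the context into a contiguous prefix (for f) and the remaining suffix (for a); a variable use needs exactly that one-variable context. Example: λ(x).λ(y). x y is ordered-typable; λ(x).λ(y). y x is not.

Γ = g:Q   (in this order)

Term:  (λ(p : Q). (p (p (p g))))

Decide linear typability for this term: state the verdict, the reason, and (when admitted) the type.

no — a type mismatch blocks all five
counts: g ×1; p [bound] ×3
left-to-right use order: p, p, p, g
typing: ill-typed: applying a non-function (Q)
all disciplines: ordered ✗; linear ✗; affine ✗; relevant ✗; unrestricted ✗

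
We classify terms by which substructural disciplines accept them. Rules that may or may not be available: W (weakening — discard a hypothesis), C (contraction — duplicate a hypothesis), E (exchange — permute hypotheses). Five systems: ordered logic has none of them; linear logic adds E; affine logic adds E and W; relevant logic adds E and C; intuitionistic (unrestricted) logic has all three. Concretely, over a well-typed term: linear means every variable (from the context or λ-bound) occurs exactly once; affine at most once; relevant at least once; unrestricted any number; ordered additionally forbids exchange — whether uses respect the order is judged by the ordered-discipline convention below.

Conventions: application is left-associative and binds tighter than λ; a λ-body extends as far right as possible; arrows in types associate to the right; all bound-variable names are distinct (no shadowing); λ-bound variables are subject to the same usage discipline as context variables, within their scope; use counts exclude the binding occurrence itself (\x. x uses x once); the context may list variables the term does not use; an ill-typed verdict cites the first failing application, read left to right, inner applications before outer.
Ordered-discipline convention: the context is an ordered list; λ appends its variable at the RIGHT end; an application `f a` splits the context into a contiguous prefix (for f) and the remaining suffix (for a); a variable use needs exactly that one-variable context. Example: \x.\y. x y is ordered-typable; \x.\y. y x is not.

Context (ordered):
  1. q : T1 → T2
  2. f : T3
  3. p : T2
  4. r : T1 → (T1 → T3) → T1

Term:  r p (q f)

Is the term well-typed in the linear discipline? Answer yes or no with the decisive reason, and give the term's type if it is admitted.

no — fails simple typing
counts: q: 1, f: 1, p: 1, r: 1
uses in reading order: r, p, q, f
typing: ill-typed: an application expects T1 but receives T2
all disciplines: ordered ✗, linear ✗, affine ✗, relevant ✗, unrestricted ✗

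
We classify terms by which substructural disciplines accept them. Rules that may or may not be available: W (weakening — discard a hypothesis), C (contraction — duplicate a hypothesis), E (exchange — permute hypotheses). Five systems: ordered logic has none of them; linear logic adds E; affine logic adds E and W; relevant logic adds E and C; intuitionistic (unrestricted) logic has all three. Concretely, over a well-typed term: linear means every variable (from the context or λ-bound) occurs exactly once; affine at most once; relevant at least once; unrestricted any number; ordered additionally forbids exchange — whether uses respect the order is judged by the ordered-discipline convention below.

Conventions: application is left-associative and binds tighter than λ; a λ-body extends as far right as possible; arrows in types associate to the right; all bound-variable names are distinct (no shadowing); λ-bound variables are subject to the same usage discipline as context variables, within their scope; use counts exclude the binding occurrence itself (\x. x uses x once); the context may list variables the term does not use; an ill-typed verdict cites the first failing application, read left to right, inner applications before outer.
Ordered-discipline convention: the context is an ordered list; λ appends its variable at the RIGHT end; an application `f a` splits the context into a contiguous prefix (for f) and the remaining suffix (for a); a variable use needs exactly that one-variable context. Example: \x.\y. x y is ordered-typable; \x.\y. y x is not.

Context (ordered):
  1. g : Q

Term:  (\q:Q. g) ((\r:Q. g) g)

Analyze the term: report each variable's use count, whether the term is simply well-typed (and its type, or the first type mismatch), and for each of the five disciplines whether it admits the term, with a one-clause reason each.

use counts: g: 3×; q [bound]: 0×; r [bound]: 0×
order of uses: g, g, g
typing: well-typed at Q
ordered ✗ (needs contraction — g ×3; unused: q, r — weakening required)
linear ✗ (needs contraction — g ×3; unused: q, r — weakening required)
affine ✗ (needs contraction — g ×3)
relevant ✗ (unused: q, r — weakening required)
unrestricted ✓ (type-checks (Q) and nothing is barred)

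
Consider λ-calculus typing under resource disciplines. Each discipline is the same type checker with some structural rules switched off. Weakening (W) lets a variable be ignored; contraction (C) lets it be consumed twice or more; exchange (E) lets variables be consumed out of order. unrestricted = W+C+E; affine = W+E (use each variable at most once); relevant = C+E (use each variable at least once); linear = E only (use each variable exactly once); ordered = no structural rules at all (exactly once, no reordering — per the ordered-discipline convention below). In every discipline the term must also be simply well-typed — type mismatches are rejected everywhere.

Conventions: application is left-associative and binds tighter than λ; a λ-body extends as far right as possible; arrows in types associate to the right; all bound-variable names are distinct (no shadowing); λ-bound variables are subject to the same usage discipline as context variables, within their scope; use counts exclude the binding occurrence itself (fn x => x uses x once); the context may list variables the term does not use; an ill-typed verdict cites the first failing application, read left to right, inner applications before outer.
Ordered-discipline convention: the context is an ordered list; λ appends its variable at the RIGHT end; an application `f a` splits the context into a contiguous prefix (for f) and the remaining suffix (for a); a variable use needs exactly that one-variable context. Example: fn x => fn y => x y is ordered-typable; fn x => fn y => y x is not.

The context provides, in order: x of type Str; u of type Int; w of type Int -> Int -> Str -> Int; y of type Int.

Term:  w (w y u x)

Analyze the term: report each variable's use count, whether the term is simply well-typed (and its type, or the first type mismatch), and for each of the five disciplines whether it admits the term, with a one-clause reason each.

variable uses: x: 1; u: 1; w: 2; y: 1
use order (left to right): w, w, y, u, x
typing: well-typed at Int -> Str -> Int
ordered: ✗ — repeated use of w ×2
linear: ✗ — repeated use of w ×2
affine: ✗ — repeated use of w ×2
relevant: ✓ — x, u, w, y: all used, weakening unneeded
unrestricted: ✓ — type-checks (Int -> Str -> Int) and nothing is barred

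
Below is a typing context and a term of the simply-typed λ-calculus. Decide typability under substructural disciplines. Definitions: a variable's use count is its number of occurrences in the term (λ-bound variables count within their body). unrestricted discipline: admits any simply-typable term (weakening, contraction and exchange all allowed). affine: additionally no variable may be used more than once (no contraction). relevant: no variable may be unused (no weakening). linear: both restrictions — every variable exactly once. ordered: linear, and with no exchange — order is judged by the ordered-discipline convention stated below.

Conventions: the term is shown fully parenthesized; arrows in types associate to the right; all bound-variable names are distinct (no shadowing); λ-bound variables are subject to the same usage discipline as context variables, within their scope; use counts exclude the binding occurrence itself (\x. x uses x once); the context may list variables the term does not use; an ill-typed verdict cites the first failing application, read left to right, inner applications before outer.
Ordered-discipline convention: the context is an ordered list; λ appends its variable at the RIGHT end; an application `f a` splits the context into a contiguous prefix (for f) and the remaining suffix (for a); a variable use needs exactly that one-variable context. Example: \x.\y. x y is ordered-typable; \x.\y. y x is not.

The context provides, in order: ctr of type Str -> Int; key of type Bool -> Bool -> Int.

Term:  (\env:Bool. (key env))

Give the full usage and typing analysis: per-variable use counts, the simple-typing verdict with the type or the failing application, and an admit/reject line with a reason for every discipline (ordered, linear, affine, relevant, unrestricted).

variable uses: ctr ×0; key ×1; env [bound] ×1
order of uses: key, env
typing: ✓ — Bool -> Bool -> Int
ordered: ✗, ctr left unused
linear: ✗, ctr left unused
affine: ✓, ctr, key, env: no repeats, contraction unneeded
relevant: ✗, ctr left unused
unrestricted: ✓, typability at Bool -> Bool -> Int is all that's needed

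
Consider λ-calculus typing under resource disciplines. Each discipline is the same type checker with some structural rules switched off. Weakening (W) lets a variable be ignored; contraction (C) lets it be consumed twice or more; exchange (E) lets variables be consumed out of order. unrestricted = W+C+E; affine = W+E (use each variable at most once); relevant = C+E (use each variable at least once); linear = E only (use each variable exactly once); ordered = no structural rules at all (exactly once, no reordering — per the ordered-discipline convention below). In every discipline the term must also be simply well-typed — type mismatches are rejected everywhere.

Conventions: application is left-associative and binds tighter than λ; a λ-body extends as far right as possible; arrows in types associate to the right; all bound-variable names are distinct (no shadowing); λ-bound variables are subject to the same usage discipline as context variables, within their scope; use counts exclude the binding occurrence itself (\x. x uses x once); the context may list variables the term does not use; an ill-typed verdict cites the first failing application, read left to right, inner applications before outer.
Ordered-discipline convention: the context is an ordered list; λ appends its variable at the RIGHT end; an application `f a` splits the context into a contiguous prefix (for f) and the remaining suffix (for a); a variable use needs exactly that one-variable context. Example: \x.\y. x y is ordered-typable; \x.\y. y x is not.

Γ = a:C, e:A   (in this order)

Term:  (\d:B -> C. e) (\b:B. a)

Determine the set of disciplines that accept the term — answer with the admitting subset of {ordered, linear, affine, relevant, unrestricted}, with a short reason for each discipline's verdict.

admitted in: affine, unrestricted
use counts: a: 1; e: 1; d (λ-bound): 0; b (λ-bound): 0
use order (left to right): e, a
typing: well-typed — term : A
ordered ✗ (d, b left unused)
linear ✗ (d, b left unused)
affine ✓ (no duplicate uses among a, e, d, b)
relevant ✗ (d, b left unused)
unrestricted ✓ (well-typed at A; no restrictions here)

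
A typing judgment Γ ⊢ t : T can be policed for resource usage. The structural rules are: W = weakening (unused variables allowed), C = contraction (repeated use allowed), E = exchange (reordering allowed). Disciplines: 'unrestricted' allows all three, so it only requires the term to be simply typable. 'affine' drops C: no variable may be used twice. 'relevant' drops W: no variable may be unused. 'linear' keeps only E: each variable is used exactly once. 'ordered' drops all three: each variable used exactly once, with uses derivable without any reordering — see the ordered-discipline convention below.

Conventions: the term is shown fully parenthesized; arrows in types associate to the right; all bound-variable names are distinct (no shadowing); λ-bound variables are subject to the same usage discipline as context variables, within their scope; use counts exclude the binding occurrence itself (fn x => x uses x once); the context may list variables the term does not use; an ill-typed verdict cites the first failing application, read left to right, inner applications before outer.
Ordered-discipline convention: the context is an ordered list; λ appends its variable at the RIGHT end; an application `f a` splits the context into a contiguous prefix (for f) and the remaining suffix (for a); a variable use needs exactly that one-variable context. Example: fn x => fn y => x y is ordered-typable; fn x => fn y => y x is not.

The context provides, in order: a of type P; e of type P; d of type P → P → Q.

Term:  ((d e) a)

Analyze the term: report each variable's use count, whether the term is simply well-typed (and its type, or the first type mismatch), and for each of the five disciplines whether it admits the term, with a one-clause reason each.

use counts: a ×1; e ×1; d ×1
use order (left to right): d, e, a
typing: the term checks, with type Q
ordered: ✗, needs exchange: uses follow d, e, a
linear: ✓, a, e, d: one use apiece
affine: ✓, no duplicate uses among a, e, d
relevant: ✓, none of a, e, d goes unused
unrestricted: ✓, simply typable at Q; W, C, E all held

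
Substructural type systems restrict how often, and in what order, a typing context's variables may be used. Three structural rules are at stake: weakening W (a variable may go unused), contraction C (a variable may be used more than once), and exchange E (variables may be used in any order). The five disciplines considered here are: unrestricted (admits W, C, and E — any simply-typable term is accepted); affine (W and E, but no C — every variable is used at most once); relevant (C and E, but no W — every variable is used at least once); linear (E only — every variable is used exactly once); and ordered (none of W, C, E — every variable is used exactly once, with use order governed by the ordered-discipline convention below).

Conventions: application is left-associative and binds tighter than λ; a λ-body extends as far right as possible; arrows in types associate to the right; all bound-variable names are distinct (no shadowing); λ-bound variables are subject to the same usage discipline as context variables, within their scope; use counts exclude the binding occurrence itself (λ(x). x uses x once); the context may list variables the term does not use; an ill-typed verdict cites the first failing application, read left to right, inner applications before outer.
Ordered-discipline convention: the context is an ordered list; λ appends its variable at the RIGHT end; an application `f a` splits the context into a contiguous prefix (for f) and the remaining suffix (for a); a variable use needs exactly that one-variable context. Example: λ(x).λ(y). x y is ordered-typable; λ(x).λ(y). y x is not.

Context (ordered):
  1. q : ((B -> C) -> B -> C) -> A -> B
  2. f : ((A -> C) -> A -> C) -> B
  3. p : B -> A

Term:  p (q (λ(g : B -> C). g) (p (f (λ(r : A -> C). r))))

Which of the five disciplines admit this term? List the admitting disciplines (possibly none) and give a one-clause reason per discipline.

admitted in: relevant, unrestricted
variable uses: q ×1, f ×1, p ×2, g (λ-bound) ×1, r (λ-bound) ×1
use order (left to right): p, q, g, p, f, r
typing: well-typed — term : A
ordered: ✗, p ×2 used more than once (contraction)
linear: ✗, p ×2 used more than once (contraction)
affine: ✗, p ×2 used more than once (contraction)
relevant: ✓, every one of q, f, p, g, r appears
unrestricted: ✓, typability at A is all that's needed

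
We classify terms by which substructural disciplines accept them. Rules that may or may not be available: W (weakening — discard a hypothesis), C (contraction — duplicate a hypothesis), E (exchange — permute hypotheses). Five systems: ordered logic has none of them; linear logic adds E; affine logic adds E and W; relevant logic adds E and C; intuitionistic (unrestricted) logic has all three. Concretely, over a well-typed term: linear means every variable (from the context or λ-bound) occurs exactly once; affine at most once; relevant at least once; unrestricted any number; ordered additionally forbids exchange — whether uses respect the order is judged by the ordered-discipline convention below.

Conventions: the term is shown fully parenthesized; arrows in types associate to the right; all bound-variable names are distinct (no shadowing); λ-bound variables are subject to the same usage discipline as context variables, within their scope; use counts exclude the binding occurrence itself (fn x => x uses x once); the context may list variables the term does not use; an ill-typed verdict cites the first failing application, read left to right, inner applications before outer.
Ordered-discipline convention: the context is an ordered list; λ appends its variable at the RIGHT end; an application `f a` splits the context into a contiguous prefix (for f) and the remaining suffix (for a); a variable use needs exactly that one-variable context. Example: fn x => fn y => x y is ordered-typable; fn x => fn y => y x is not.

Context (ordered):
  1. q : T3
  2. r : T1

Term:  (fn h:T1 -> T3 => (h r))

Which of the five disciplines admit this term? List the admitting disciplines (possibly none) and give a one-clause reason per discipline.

accepted by: affine, unrestricted
use counts: q=0, r=1, h [bound]=1
use order (left to right): h, r
typing: well-typed — term : (T1 -> T3) -> T3
ordered: ✗, q never used (weakening)
linear: ✗, q never used (weakening)
affine: ✓, no duplicate uses among q, r, h
relevant: ✗, q never used (weakening)
unrestricted: ✓, type-checks ((T1 -> T3) -> T3) and nothing is barred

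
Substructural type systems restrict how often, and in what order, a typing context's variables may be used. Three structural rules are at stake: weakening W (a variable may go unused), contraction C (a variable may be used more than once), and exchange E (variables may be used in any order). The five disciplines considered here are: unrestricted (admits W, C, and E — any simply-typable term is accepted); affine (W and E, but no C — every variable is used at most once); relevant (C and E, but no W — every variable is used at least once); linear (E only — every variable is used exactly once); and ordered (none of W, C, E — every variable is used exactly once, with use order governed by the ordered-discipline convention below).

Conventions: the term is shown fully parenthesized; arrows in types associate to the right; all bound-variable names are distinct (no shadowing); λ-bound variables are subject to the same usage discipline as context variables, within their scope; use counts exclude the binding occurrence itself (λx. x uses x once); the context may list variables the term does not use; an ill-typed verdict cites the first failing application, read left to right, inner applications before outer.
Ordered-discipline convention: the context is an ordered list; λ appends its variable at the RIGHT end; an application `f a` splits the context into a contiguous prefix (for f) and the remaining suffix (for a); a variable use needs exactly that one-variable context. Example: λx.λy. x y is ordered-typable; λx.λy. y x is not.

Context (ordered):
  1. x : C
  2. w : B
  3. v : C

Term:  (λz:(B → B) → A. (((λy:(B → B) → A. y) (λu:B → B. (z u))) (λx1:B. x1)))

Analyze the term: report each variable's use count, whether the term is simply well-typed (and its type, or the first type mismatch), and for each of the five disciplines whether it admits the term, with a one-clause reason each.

use counts: x: 0×, w: 0×, v: 0×, z [bound]: 1×, y [bound]: 1×, u [bound]: 1×, x1 [bound]: 1×
uses in reading order: y, z, u, x1
typing: the term checks, with type ((B → B) → A) → A
ordered: ✗, x, w, v left unused
linear: ✗, x, w, v left unused
affine: ✓, none of x, w, v, z, y, u, x1 used more than once
relevant: ✗, x, w, v left unused
unrestricted: ✓, well-typed at ((B → B) → A) → A; no restrictions here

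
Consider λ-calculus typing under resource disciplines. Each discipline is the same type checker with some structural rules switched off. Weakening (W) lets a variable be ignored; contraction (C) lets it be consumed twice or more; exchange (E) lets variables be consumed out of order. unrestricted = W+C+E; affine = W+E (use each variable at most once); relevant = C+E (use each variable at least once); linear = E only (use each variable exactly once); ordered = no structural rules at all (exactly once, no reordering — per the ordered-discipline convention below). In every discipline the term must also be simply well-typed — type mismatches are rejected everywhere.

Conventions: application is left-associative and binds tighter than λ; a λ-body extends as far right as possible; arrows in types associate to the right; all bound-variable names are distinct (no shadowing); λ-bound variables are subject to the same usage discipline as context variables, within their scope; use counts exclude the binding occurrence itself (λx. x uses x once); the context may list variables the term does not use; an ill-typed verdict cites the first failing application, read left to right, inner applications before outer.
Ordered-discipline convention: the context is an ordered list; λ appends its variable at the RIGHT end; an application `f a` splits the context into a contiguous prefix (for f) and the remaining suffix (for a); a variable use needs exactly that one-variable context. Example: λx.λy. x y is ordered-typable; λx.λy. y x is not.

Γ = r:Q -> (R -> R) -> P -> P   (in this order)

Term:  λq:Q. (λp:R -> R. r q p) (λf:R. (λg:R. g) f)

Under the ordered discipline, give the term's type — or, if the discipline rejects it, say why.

term : Q -> P -> P
use counts: r: 1×; q (bound): 1×; p (bound): 1×; f (bound): 1×; g (bound): 1×
use order (left to right): r, q, p, g, f
typing: the term checks, with type Q -> P -> P
across the five disciplines: ordered ✓ | linear ✓ | affine ✓ | relevant ✓ | unrestricted ✓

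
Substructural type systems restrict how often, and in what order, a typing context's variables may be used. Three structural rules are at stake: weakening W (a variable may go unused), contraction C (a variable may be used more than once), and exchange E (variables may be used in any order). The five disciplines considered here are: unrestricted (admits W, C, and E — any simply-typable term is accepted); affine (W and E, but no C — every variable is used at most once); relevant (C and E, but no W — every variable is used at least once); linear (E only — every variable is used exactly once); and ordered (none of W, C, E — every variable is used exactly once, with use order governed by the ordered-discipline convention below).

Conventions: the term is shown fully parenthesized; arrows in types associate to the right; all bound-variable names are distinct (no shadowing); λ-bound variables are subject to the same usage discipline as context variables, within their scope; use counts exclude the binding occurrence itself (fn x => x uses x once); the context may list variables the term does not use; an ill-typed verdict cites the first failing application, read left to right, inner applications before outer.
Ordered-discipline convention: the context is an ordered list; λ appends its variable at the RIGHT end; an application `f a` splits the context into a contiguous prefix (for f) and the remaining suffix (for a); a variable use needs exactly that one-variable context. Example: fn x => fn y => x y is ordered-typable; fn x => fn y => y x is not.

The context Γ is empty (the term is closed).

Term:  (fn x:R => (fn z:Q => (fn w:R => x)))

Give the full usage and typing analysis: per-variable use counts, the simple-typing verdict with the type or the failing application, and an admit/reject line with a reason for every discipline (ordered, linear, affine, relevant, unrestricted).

variable uses: x (λ-bound): 1×; z (λ-bound): 0×; w (λ-bound): 0×
uses in reading order: x
typing: ✓ — R → Q → R → R
ordered ✗ (z, w never used (weakening))
linear ✗ (z, w never used (weakening))
affine ✓ (none of x, z, w used more than once)
relevant ✗ (z, w never used (weakening))
unrestricted ✓ (well-typed at R → Q → R → R; no restrictions here)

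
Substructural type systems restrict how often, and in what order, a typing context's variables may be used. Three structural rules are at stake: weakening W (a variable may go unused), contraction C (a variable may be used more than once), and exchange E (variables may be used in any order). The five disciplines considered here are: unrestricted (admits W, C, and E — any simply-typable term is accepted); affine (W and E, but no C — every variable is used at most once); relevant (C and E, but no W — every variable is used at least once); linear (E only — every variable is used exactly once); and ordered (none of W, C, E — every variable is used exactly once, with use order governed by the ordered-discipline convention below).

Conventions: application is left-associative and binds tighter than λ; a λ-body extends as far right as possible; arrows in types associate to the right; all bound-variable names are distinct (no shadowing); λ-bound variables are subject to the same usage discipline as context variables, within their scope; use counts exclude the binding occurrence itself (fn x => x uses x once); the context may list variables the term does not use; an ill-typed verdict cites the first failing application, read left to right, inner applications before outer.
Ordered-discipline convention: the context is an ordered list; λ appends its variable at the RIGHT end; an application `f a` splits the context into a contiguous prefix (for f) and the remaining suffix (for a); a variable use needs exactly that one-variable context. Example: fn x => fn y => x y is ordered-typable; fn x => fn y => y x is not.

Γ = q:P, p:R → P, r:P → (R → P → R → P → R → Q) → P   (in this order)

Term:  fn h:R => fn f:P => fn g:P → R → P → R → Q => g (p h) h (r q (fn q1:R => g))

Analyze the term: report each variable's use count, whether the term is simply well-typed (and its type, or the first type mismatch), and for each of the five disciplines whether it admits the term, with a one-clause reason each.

counts: q: 1; p: 1; r: 1; h (λ-bound): 2; f (λ-bound): 0; g (λ-bound): 2; q1 (λ-bound): 0
order of uses: g, p, h, h, r, q, g
typing: the term checks, with type R → P → (P → R → P → R → Q) → R → Q
ordered: ✗, h ×2, g ×2 used more than once (contraction); unused: f, q1 — weakening required
linear: ✗, h ×2, g ×2 used more than once (contraction); unused: f, q1 — weakening required
affine: ✗, h ×2, g ×2 used more than once (contraction)
relevant: ✗, unused: f, q1 — weakening required
unrestricted: ✓, well-typed at R → P → (P → R → P → R → Q) → R → Q; no restrictions here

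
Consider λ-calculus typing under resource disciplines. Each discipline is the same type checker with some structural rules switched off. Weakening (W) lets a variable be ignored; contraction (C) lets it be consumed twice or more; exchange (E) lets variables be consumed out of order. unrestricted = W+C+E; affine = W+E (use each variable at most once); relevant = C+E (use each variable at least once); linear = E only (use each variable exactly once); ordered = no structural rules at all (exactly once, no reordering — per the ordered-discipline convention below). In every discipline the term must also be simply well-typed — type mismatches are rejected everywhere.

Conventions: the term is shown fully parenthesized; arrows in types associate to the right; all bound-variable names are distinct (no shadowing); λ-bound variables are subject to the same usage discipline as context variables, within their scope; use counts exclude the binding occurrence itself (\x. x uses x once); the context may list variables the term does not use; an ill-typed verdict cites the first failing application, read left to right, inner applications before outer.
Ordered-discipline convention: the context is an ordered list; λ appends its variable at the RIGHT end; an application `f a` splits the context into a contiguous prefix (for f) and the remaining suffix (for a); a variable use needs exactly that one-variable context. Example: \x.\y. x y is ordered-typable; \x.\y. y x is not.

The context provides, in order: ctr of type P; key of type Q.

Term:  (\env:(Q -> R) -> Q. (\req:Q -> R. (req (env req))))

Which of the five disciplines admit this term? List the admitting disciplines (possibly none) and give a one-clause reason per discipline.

admitted in: unrestricted
usage: ctr=0, key=0, env (bound)=1, req (bound)=2
left-to-right use order: req, env, req
typing: ✓ — ((Q -> R) -> Q) -> (Q -> R) -> R
ordered: ✗ — uses contraction: req ×2; ctr, key left unused
linear: ✗ — uses contraction: req ×2; ctr, key left unused
affine: ✗ — uses contraction: req ×2
relevant: ✗ — ctr, key left unused
unrestricted: ✓ — typability at ((Q -> R) -> Q) -> (Q -> R) -> R is all that's needed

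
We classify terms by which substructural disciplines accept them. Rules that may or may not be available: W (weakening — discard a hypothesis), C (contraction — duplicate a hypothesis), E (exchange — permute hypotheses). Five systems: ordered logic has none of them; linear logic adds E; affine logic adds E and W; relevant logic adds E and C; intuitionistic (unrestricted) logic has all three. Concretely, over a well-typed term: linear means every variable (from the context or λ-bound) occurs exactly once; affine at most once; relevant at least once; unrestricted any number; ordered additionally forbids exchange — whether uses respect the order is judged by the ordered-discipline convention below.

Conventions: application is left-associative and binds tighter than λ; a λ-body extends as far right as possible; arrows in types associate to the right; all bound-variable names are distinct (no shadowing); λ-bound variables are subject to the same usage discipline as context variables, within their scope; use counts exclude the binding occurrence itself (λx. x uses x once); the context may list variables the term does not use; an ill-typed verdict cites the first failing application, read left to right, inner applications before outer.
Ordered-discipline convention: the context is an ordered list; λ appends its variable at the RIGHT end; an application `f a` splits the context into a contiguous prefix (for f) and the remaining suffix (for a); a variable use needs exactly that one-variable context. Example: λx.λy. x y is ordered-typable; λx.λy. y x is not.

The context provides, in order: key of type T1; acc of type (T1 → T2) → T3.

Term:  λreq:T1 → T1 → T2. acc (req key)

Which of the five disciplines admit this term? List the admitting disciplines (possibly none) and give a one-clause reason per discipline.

admitted by: linear, affine, relevant, unrestricted
use counts: key: 1; acc: 1; req (bound): 1
order of uses: acc, req, key
typing: the term checks, with type (T1 → T1 → T2) → T3
ordered: ✗, needs exchange: uses follow acc, req, key
linear: ✓, single use per variable (key, acc, req)
affine: ✓, no duplicate uses among key, acc, req
relevant: ✓, key, acc, req: all used, weakening unneeded
unrestricted: ✓, type-checks ((T1 → T1 → T2) → T3) and nothing is barred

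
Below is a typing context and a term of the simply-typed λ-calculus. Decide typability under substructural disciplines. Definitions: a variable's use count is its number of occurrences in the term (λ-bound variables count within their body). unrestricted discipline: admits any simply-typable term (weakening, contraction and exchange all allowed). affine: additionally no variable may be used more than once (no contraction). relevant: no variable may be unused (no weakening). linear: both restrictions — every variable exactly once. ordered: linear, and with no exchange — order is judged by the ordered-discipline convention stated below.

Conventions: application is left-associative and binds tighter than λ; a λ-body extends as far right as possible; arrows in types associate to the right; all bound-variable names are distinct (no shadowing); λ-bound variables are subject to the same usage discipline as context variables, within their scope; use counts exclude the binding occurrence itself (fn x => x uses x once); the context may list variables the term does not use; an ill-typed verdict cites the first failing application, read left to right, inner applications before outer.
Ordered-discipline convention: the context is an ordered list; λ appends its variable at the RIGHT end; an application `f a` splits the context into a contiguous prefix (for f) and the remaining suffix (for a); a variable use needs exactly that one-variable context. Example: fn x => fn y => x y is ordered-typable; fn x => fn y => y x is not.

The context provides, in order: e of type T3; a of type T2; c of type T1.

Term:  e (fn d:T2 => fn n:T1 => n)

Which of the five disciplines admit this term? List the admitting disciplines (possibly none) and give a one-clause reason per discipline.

admitted in: none
counts: e: 1; a: 0; c: 0; d (λ-bound): 0; n (λ-bound): 1
left-to-right use order: e, n
typing: ill-typed: non-function type T3 applied to an argument
ordered: ✗, not simply typable
linear: ✗, fails simple typing
affine: ✗, a type mismatch blocks all five
relevant: ✗, the type mismatch rejects it
unrestricted: ✗, not simply typable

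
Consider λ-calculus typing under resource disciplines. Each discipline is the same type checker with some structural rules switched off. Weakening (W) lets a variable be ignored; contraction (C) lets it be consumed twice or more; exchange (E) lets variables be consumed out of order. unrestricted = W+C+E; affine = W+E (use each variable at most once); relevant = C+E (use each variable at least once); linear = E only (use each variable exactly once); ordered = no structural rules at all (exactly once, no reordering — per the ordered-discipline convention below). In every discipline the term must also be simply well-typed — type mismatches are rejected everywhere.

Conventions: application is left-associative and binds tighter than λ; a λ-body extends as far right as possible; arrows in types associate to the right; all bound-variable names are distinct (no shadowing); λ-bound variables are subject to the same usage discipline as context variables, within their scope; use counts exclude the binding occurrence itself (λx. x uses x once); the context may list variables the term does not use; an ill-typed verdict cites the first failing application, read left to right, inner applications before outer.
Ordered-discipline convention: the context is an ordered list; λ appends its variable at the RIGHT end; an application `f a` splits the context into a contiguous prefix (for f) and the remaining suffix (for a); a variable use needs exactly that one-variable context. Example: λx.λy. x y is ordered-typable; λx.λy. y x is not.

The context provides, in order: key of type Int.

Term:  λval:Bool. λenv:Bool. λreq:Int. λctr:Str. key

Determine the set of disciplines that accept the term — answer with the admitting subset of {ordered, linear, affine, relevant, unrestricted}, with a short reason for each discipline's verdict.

accepted by: affine, unrestricted
counts: key=1; val (λ-bound)=0; env (λ-bound)=0; req (λ-bound)=0; ctr (λ-bound)=0
uses in reading order: key
typing: ✓ — Bool → Bool → Int → Str → Int
ordered ✗ (val, env, req, ctr left unused)
linear ✗ (val, env, req, ctr left unused)
affine ✓ (at most one use each (key, val, env, req, ctr))
relevant ✗ (val, env, req, ctr left unused)
unrestricted ✓ (well-typed at Bool → Bool → Int → Str → Int; no restrictions here)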